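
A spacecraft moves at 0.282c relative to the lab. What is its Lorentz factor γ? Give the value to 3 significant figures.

γ = 1/√(1 − β²) = 1/√(1 − 0.282²) = 1/√(0.92048) = 1.04

γ ≈ 1.04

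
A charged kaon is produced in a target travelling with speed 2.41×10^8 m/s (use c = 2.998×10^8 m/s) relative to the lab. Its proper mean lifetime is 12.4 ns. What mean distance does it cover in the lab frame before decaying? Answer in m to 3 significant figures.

d ≈ 5.02 m

β = v/c = 2.41×10^8 / 2.998×10^8 = 0.80387
γ = 1/√(1 − 0.80387²) = 1.6812
Dilated lifetime: Δt = γτ₀ = 1.6812 × 12.4 ns = 20.847 ns
d = vΔt = 0.80387c × 20.847 ns = 2.4100×10^8 m/s × 2.0847×10^-8 s = 5.02 m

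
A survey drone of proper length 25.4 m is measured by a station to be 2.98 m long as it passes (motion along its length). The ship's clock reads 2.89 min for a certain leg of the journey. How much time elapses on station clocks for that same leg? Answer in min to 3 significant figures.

Δt ≈ 24.6 min

Length contraction ⇒ γ = L₀/L = 25.4/2.98 = 8.5235
Time dilation: Δt = γτ₀ = 8.5235 × 2.89 min = 24.6 min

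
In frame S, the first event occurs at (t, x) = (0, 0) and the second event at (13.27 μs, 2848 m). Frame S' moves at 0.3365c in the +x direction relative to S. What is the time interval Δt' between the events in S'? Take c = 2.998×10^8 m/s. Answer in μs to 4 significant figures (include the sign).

γ = 1/√(1 − 0.3365²) = 1.06193
Δt' = γ(Δt − vΔx/c²) = 1.06193 × (13.27 μs − 0.3365×2848 m / (2.998×10^8 m/s))
= 1.06193 × (10.0734 μs) = 10.70 μs

Δt' ≈ 10.70 μs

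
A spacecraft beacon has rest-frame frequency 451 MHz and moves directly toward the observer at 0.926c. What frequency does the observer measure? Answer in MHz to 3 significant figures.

Relativistic Doppler: f_obs = f_src √((1+β)/(1−β))
= 451 × √(1.9260/0.074000) = 451 × 5.1017 = 2300 MHz

f_obs ≈ 2300 MHz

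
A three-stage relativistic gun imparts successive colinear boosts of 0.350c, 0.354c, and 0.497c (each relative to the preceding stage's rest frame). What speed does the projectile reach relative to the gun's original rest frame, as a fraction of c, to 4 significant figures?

Compose boost 2: (0.354 + 0.350)/(1 + 0.354×0.350) = 0.7040/1.12390 = 0.626390
Compose boost 3: (0.497 + 0.626390)/(1 + 0.497×0.626390) = 1.12339/1.31132 = 0.8567

u ≈ 0.8567c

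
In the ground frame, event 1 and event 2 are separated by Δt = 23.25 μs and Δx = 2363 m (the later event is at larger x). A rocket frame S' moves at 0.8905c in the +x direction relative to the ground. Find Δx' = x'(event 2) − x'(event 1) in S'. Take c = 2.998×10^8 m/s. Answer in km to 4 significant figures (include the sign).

γ = 1/√(1 − 0.8905²) = 2.19788
Δx' = γ(Δx − vΔt) = 2.19788 × (2363 m − 0.8905×(2.998×10^8 m/s)×23.25×10^-6 s)
= 2.19788 × (-3844.10 m) = -8.449 km

Δx' ≈ -8.449 km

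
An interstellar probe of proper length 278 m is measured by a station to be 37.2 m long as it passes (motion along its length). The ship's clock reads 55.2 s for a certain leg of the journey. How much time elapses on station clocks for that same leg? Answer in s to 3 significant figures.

Length contraction ⇒ γ = L₀/L = 278/37.2 = 7.4731
Time dilation: Δt = γτ₀ = 7.4731 × 55.2 s = 413 s

Δt ≈ 413 s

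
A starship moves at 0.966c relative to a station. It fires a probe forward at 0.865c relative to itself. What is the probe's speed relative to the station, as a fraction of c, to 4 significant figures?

Relativistic velocity addition: u = (u' + v)/(1 + u'v/c²)
= (0.865 + 0.966)/(1 + 0.865×0.966) = 1.831/1.83559 = 0.9975

u ≈ 0.9975c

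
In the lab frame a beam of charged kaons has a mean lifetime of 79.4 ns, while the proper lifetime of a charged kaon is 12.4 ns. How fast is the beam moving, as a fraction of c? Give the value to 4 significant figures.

γ = Δt/τ₀ = 79.4/12.4 = 6.40323
β = √(1 − 1/γ²) = √(1 − 1/6.40323²) = 0.9877

β ≈ 0.9877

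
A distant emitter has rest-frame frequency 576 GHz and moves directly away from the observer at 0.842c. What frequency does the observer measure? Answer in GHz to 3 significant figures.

Relativistic Doppler: f_obs = f_src √((1−β)/(1+β))
= 576 × √(0.15800/1.8420) = 576 × 0.29288 = 169 GHz

f_obs ≈ 169 GHz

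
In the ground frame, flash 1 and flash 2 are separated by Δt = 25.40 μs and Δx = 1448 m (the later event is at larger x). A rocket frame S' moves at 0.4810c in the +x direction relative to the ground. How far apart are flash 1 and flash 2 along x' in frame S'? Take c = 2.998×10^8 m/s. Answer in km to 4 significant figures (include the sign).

γ = 1/√(1 − 0.4810²) = 1.14061
Δx' = γ(Δx − vΔt) = 1.14061 × (1448 m − 0.4810×(2.998×10^8 m/s)×25.40×10^-6 s)
= 1.14061 × (-2214.78 m) = -2.526 km

Δx' ≈ -2.526 km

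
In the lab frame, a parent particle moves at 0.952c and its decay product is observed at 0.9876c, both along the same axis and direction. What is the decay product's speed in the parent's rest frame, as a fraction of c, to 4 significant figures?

u' ≈ 0.5953c

Inverse velocity addition: u' = (u − v)/(1 − uv/c²)
= (0.9876 − 0.952)/(1 − 0.9876×0.952) = 0.03560/0.0598048 = 0.5953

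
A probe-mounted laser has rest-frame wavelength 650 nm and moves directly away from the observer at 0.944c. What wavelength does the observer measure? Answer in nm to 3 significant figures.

λ_obs ≈ 3830 nm

Relativistic Doppler: λ_obs = λ_src √((1+β)/(1−β))
= 650 × √(1.9440/0.056000) = 650 × 5.8919 = 3830 nm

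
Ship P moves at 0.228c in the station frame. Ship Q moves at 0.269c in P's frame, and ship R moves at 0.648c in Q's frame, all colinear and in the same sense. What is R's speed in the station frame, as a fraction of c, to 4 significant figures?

Compose boost 2: (0.269 + 0.228)/(1 + 0.269×0.228) = 0.4970/1.06133 = 0.468279
Compose boost 3: (0.648 + 0.468279)/(1 + 0.648×0.468279) = 1.11628/1.30345 = 0.8564

u ≈ 0.8564c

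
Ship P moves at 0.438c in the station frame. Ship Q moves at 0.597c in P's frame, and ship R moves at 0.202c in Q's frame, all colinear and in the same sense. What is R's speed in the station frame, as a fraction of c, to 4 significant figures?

u ≈ 0.8771c

Compose boost 2: (0.597 + 0.438)/(1 + 0.597×0.438) = 1.035/1.26149 = 0.820461
Compose boost 3: (0.202 + 0.820461)/(1 + 0.202×0.820461) = 1.02246/1.16573 = 0.8771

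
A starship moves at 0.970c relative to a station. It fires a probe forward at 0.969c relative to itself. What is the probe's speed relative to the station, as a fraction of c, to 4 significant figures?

u ≈ 0.9995c

Relativistic velocity addition: u = (u' + v)/(1 + u'v/c²)
= (0.969 + 0.970)/(1 + 0.969×0.970) = 1.939/1.93993 = 0.9995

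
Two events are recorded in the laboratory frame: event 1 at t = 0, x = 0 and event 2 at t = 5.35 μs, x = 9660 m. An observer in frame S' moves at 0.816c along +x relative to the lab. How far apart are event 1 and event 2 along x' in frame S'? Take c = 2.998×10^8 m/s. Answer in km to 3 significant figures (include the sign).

γ = 1/√(1 − 0.816²) = 1.7299
Δx' = γ(Δx − vΔt) = 1.7299 × (9660 m − 0.816×(2.998×10^8 m/s)×5.35×10^-6 s)
= 1.7299 × (8351.2 m) = 14.4 km

Δx' ≈ 14.4 km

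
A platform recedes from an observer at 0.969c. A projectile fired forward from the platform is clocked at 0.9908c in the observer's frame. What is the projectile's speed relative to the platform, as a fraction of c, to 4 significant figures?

u' ≈ 0.5462c

Inverse velocity addition: u' = (u − v)/(1 − uv/c²)
= (0.9908 − 0.969)/(1 − 0.9908×0.969) = 0.02180/0.0399148 = 0.5462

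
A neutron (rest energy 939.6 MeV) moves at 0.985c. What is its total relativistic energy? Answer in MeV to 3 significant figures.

γ = 1/√(1 − 0.985²) = 5.7953
E = γm₀c² = 5.7953 × 939.6 MeV = 5450 MeV

E ≈ 5450 MeV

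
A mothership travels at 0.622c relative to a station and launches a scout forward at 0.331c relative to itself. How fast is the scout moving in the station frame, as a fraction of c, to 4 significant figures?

u ≈ 0.7903c

Compose boost 2: (0.331 + 0.622)/(1 + 0.331×0.622) = 0.9530/1.20588 = 0.7903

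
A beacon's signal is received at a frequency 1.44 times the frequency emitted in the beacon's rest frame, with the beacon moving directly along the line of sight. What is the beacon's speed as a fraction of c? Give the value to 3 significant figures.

f_obs/f_src = √((1+β)/(1−β)) = 1.44  ⇒  (1+β)/(1−β) = 2.0736
β = |1 − D²|/(1 + D²) = |1 − 2.0736|/(1 + 2.0736) = 0.349

β ≈ 0.349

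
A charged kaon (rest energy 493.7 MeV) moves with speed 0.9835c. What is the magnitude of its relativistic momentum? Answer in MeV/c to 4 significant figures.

p ≈ 2684 MeV/c

γ = 1/√(1 − 0.9835²) = 5.52767
p = γβm₀c = 5.52767 × 0.9835 × 493.7 MeV/c = 2684 MeV/c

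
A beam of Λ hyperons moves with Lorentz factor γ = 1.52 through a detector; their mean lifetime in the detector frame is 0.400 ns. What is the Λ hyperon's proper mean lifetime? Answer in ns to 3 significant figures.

γ = 1.52 (given)
Proper time: τ₀ = Δt/γ = 0.400/1.52 = 0.263 ns

τ₀ ≈ 0.263 ns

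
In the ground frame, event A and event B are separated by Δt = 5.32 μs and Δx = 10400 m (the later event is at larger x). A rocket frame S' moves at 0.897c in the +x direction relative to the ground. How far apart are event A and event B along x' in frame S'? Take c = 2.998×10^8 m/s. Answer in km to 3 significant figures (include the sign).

Δx' ≈ 20.3 km

γ = 1/√(1 − 0.897²) = 2.2623
Δx' = γ(Δx − vΔt) = 2.2623 × (10400 m − 0.897×(2.998×10^8 m/s)×5.32×10^-6 s)
= 2.2623 × (8969.3 m) = 20.3 km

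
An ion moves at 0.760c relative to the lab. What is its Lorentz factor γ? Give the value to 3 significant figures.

γ = 1/√(1 − β²) = 1/√(1 − 0.760²) = 1/√(0.42240) = 1.54

γ ≈ 1.54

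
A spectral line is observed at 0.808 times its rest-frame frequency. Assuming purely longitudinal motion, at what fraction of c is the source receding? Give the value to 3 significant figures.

f_obs/f_src = √((1−β)/(1+β)) = 0.808  ⇒  (1−β)/(1+β) = 0.65286
β = |1 − D²|/(1 + D²) = |1 − 0.65286|/(1 + 0.65286) = 0.210

β ≈ 0.210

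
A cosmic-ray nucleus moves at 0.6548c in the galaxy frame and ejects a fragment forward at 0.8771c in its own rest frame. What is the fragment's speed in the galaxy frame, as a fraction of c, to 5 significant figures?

u ≈ 0.97305c

Compose boost 2: (0.8771 + 0.6548)/(1 + 0.8771×0.6548) = 1.5319/1.574325 = 0.97305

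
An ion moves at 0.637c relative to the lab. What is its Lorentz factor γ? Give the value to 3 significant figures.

γ ≈ 1.30

γ = 1/√(1 − β²) = 1/√(1 − 0.637²) = 1/√(0.59423) = 1.30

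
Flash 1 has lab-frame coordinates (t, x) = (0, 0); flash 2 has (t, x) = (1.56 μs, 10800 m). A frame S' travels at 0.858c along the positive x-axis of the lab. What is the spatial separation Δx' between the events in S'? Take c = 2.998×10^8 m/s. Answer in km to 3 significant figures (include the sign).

γ = 1/√(1 − 0.858²) = 1.9469
Δx' = γ(Δx − vΔt) = 1.9469 × (10800 m − 0.858×(2.998×10^8 m/s)×1.56×10^-6 s)
= 1.9469 × (10399 m) = 20.2 km

Δx' ≈ 20.2 km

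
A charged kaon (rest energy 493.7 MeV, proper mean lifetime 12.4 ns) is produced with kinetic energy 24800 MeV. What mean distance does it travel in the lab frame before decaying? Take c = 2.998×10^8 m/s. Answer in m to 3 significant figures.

d ≈ 190 m

γ = 1 + K/(m₀c²) = 1 + 24800/493.7 = 51.233
β = √(1 − 1/γ²) = 0.99981
Dilated lifetime: γτ₀ = 51.233 × 12.4 ns = 635.29 ns
d = βc·γτ₀ = 0.99981 × (2.998×10^8 m/s) × 6.3529×10^-7 s = 190 m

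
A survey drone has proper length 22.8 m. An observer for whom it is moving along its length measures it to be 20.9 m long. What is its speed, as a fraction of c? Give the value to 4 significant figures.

γ = L₀/L = 22.8/20.9 = 1.09091
β = √(1 − 1/γ²) = 0.3997

β ≈ 0.3997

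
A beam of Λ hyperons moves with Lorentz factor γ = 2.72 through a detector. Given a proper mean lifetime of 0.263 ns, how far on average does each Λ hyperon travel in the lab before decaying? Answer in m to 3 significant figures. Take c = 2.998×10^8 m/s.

d ≈ 0.199 m

β = √(1 − 1/γ²) = √(1 − 1/2.72²) = 0.92997
Dilated lifetime: Δt = γτ₀ = 2.72 × 0.263 ns = 0.71536 ns
d = vΔt = 0.92997c × 0.71536 ns = 2.7880×10^8 m/s × 7.1536×10^-10 s = 0.199 m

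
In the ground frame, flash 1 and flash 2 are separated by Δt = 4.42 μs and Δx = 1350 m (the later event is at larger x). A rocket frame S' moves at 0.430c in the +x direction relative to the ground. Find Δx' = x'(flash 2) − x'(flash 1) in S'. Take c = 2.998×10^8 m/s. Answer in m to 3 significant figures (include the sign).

Δx' ≈ 864 m

γ = 1/√(1 − 0.430²) = 1.1076
Δx' = γ(Δx − vΔt) = 1.1076 × (1350 m − 0.430×(2.998×10^8 m/s)×4.42×10^-6 s)
= 1.1076 × (780.20 m) = 864 m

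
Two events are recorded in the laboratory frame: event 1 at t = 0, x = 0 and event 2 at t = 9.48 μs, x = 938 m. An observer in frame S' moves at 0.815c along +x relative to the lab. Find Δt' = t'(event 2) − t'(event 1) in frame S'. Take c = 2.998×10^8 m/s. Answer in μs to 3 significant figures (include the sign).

γ = 1/√(1 − 0.815²) = 1.7257
Δt' = γ(Δt − vΔx/c²) = 1.7257 × (9.48 μs − 0.815×938 m / (2.998×10^8 m/s))
= 1.7257 × (6.9301 μs) = 12.0 μs

Δt' ≈ 12.0 μs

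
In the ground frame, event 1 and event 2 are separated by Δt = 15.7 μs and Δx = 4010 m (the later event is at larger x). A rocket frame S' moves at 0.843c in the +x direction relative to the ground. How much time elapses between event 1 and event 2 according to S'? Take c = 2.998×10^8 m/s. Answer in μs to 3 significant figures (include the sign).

γ = 1/√(1 − 0.843²) = 1.8590
Δt' = γ(Δt − vΔx/c²) = 1.8590 × (15.7 μs − 0.843×4010 m / (2.998×10^8 m/s))
= 1.8590 × (4.4244 μs) = 8.23 μs

Δt' ≈ 8.23 μs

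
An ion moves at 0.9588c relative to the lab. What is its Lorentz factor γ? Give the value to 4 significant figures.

γ = 1/√(1 − β²) = 1/√(1 − 0.9588²) = 1/√(0.0807026) = 3.520

γ ≈ 3.520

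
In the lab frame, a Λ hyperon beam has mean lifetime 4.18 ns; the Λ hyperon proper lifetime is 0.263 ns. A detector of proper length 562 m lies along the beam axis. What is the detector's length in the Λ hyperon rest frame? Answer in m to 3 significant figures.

Time dilation ⇒ γ = Δt/τ₀ = 4.18/0.263 = 15.894
Length contraction: L = L₀/γ = 562/15.894 = 35.4 m

L ≈ 35.4 m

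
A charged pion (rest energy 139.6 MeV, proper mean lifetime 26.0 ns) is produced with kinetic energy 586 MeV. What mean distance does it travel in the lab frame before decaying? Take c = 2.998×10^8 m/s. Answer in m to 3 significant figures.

d ≈ 39.8 m

γ = 1 + K/(m₀c²) = 1 + 586/139.6 = 5.1977
β = √(1 − 1/γ²) = 0.98132
Dilated lifetime: γτ₀ = 5.1977 × 26.0 ns = 135.14 ns
d = βc·γτ₀ = 0.98132 × (2.998×10^8 m/s) × 1.3514×10^-7 s = 39.8 m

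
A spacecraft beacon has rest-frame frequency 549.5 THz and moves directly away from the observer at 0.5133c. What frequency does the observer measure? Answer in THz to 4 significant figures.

f_obs ≈ 311.6 THz

Relativistic Doppler: f_obs = f_src √((1−β)/(1+β))
= 549.5 × √(0.486700/1.51330) = 549.5 × 0.567111 = 311.6 THz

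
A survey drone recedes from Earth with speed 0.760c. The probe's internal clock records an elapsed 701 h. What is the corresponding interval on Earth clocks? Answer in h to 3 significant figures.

Δt ≈ 1080 h

γ = 1/√(1 − 0.760²) = 1.5386
Time dilation: Δt = γτ₀ = 1.5386 × 701 h = 1080 h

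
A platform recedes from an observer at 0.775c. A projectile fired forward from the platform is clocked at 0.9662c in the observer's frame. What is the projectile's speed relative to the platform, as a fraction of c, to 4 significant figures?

u' ≈ 0.7612c

Inverse velocity addition: u' = (u − v)/(1 − uv/c²)
= (0.9662 − 0.775)/(1 − 0.9662×0.775) = 0.1912/0.251195 = 0.7612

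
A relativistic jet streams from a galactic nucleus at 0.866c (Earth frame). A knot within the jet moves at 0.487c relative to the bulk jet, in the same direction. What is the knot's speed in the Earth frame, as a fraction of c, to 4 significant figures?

Relativistic velocity addition: u = (u' + v)/(1 + u'v/c²)
= (0.487 + 0.866)/(1 + 0.487×0.866) = 1.353/1.42174 = 0.9516

u ≈ 0.9516c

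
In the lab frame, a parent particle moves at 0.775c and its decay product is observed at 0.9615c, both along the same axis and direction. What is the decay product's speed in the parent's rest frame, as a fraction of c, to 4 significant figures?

Inverse velocity addition: u' = (u − v)/(1 − uv/c²)
= (0.9615 − 0.775)/(1 − 0.9615×0.775) = 0.1865/0.254837 = 0.7318

u' ≈ 0.7318c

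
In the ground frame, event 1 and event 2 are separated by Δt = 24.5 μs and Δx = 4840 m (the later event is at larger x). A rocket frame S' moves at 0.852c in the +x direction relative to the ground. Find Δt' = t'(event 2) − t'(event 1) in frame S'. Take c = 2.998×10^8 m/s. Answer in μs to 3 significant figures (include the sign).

γ = 1/√(1 − 0.852²) = 1.9101
Δt' = γ(Δt − vΔx/c²) = 1.9101 × (24.5 μs − 0.852×4840 m / (2.998×10^8 m/s))
= 1.9101 × (10.745 μs) = 20.5 μs

Δt' ≈ 20.5 μs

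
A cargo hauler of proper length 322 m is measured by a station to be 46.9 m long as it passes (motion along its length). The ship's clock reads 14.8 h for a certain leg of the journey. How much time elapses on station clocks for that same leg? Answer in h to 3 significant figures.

Length contraction ⇒ γ = L₀/L = 322/46.9 = 6.8657
Time dilation: Δt = γτ₀ = 6.8657 × 14.8 h = 102 h

Δt ≈ 102 h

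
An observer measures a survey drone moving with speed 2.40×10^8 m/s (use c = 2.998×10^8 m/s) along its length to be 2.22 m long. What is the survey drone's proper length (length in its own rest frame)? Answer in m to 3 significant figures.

β = v/c = 2.40×10^8 / 2.998×10^8 = 0.80053
γ = 1/√(1 − 0.80053²) = 1.6686
L₀ = γL = 1.6686 × 2.22 = 3.70 m

L₀ ≈ 3.70 m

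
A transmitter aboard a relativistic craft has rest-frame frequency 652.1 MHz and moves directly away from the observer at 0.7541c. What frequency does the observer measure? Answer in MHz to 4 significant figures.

Relativistic Doppler: f_obs = f_src √((1−β)/(1+β))
= 652.1 × √(0.245900/1.75410) = 652.1 × 0.374414 = 244.2 MHz

f_obs ≈ 244.2 MHz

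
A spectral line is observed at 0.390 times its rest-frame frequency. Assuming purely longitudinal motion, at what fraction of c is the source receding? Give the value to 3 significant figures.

f_obs/f_src = √((1−β)/(1+β)) = 0.390  ⇒  (1−β)/(1+β) = 0.15210
β = |1 − D²|/(1 + D²) = |1 − 0.15210|/(1 + 0.15210) = 0.736

β ≈ 0.736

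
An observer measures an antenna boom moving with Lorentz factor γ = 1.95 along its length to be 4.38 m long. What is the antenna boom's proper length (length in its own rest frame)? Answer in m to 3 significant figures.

γ = 1.95 (given)
L₀ = γL = 1.95 × 4.38 = 8.54 m

L₀ ≈ 8.54 m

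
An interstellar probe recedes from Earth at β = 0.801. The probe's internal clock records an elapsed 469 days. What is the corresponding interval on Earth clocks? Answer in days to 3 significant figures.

γ = 1/√(1 − 0.801²) = 1.6704
Time dilation: Δt = γτ₀ = 1.6704 × 469 days = 783 days

Δt ≈ 783 days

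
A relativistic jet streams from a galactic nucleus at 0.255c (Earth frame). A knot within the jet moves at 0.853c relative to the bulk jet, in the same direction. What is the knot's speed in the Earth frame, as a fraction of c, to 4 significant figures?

Relativistic velocity addition: u = (u' + v)/(1 + u'v/c²)
= (0.853 + 0.255)/(1 + 0.853×0.255) = 1.108/1.21751 = 0.9101

u ≈ 0.9101c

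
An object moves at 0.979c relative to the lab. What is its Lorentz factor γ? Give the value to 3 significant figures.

γ ≈ 4.91

γ = 1/√(1 − β²) = 1/√(1 − 0.979²) = 1/√(0.041559) = 4.91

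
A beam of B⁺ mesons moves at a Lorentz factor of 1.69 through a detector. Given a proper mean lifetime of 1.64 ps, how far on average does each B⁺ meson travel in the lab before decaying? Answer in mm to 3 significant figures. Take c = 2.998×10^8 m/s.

β = √(1 − 1/γ²) = √(1 − 1/1.69²) = 0.80615
Dilated lifetime: Δt = γτ₀ = 1.69 × 1.64 ps = 2.7716 ps
d = vΔt = 0.80615c × 2.7716 ps = 2.4168×10^8 m/s × 2.7716×10^-12 s = 0.670 mm

d ≈ 0.670 mm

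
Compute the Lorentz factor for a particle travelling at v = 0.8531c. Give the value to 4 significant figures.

γ = 1/√(1 − β²) = 1/√(1 − 0.8531²) = 1/√(0.272220) = 1.917

γ ≈ 1.917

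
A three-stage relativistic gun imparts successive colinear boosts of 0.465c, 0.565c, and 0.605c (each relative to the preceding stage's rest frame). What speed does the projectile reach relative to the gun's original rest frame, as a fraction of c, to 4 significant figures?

Compose boost 2: (0.565 + 0.465)/(1 + 0.565×0.465) = 1.030/1.26273 = 0.815696
Compose boost 3: (0.605 + 0.815696)/(1 + 0.605×0.815696) = 1.42070/1.49350 = 0.9513

u ≈ 0.9513c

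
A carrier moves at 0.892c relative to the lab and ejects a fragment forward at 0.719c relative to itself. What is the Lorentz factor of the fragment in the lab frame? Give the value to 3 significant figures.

u_lab = (0.719 + 0.892)/(1 + 0.719×0.892) = 1.611/1.64135 = 0.981510
γ = 1/√(1 − 0.981510²) = 5.22

γ ≈ 5.22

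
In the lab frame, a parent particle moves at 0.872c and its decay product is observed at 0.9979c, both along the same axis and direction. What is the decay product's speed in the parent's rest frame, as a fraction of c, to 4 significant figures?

Inverse velocity addition: u' = (u − v)/(1 − uv/c²)
= (0.9979 − 0.872)/(1 − 0.9979×0.872) = 0.1259/0.129831 = 0.9697

u' ≈ 0.9697c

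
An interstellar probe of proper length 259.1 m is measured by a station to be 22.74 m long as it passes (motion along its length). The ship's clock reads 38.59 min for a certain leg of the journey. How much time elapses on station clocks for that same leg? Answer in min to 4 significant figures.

Δt ≈ 439.7 min

Length contraction ⇒ γ = L₀/L = 259.1/22.74 = 11.3940
Time dilation: Δt = γτ₀ = 11.3940 × 38.59 min = 439.7 min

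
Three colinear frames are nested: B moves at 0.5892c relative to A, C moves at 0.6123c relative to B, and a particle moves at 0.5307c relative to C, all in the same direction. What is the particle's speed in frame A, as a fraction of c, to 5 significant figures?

u ≈ 0.96260c

Compose boost 2: (0.6123 + 0.5892)/(1 + 0.6123×0.5892) = 1.2015/1.360767 = 0.8829578
Compose boost 3: (0.5307 + 0.8829578)/(1 + 0.5307×0.8829578) = 1.413658/1.468586 = 0.96260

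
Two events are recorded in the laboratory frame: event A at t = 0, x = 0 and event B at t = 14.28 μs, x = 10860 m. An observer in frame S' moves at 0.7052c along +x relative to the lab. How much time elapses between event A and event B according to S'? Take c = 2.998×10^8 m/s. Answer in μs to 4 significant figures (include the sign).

γ = 1/√(1 − 0.7052²) = 1.41042
Δt' = γ(Δt − vΔx/c²) = 1.41042 × (14.28 μs − 0.7052×10860 m / (2.998×10^8 m/s))
= 1.41042 × (-11.2653 μs) = -15.89 μs

Δt' ≈ -15.89 μs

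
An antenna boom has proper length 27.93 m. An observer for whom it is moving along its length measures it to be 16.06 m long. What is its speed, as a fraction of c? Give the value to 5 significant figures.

γ = L₀/L = 27.93/16.06 = 1.739103
β = √(1 − 1/γ²) = 0.81815

β ≈ 0.81815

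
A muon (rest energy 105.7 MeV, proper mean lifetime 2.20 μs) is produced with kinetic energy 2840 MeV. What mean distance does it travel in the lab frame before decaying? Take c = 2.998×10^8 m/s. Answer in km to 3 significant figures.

γ = 1 + K/(m₀c²) = 1 + 2840/105.7 = 27.868
β = √(1 − 1/γ²) = 0.99936
Dilated lifetime: γτ₀ = 27.868 × 2.20 μs = 61.311 μs
d = βc·γτ₀ = 0.99936 × (2.998×10^8 m/s) × 6.1311×10^-5 s = 18.4 km

d ≈ 18.4 km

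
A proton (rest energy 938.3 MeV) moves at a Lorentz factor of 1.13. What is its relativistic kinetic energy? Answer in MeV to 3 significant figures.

γ = 1.13 (given)
K = (γ − 1)m₀c² = (1.13 − 1) × 938.3 MeV = 0.13000 × 938.3 MeV = 122 MeV

K ≈ 122 MeV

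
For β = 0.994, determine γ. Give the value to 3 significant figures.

γ = 1/√(1 − β²) = 1/√(1 − 0.994²) = 1/√(0.011964) = 9.14

γ ≈ 9.14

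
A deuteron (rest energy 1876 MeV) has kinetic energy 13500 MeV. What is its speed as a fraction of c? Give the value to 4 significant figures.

γ = 1 + K/(m₀c²) = 1 + 13500/1876 = 8.19616
β = √(1 − 1/γ²) = 0.9925

β ≈ 0.9925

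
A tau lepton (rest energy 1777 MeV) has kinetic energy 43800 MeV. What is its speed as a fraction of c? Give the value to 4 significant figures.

β ≈ 0.9992

γ = 1 + K/(m₀c²) = 1 + 43800/1777 = 25.6483
β = √(1 − 1/γ²) = 0.9992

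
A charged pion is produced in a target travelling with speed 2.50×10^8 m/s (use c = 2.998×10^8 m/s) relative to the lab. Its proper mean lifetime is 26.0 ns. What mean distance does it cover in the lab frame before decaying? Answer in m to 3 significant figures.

β = v/c = 2.50×10^8 / 2.998×10^8 = 0.83389
γ = 1/√(1 − 0.83389²) = 1.8118
Dilated lifetime: Δt = γτ₀ = 1.8118 × 26.0 ns = 47.107 ns
d = vΔt = 0.83389c × 47.107 ns = 2.5000×10^8 m/s × 4.7107×10^-8 s = 11.8 m

d ≈ 11.8 m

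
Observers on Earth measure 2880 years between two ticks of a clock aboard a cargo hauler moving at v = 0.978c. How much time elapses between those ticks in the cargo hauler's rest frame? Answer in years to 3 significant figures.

γ = 1/√(1 − 0.978²) = 4.7938
Proper time: τ₀ = Δt/γ = 2880/4.7938 = 601 years

τ₀ ≈ 601 years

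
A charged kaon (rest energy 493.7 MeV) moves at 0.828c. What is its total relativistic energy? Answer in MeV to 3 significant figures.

γ = 1/√(1 − 0.828²) = 1.7834
E = γm₀c² = 1.7834 × 493.7 MeV = 880 MeV

E ≈ 880 MeV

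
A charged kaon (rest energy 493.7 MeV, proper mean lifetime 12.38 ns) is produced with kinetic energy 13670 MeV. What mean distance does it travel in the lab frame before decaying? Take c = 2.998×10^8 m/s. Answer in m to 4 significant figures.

γ = 1 + K/(m₀c²) = 1 + 13670/493.7 = 28.6889
β = √(1 − 1/γ²) = 0.999392
Dilated lifetime: γτ₀ = 28.6889 × 12.38 ns = 355.168 ns
d = βc·γτ₀ = 0.999392 × (2.998×10^8 m/s) × 3.55168×10^-7 s = 106.4 m

d ≈ 106.4 m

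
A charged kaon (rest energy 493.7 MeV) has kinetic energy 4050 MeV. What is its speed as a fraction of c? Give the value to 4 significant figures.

β ≈ 0.9941

γ = 1 + K/(m₀c²) = 1 + 4050/493.7 = 9.20336
β = √(1 − 1/γ²) = 0.9941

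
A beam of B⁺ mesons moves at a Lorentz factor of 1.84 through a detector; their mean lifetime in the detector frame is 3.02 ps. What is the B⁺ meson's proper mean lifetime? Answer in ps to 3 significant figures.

γ = 1.84 (given)
Proper time: τ₀ = Δt/γ = 3.02/1.84 = 1.64 ps

τ₀ ≈ 1.64 ps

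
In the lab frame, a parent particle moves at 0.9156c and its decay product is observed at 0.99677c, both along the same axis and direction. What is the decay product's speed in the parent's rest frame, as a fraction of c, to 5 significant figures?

Inverse velocity addition: u' = (u − v)/(1 − uv/c²)
= (0.99677 − 0.9156)/(1 − 0.99677×0.9156) = 0.081170/0.08735739 = 0.92917

u' ≈ 0.92917c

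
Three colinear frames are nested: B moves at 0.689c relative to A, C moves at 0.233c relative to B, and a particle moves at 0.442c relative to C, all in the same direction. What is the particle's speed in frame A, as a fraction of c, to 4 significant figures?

Compose boost 2: (0.233 + 0.689)/(1 + 0.233×0.689) = 0.9220/1.16054 = 0.794460
Compose boost 3: (0.442 + 0.794460)/(1 + 0.442×0.794460) = 1.23646/1.35115 = 0.9151

u ≈ 0.9151c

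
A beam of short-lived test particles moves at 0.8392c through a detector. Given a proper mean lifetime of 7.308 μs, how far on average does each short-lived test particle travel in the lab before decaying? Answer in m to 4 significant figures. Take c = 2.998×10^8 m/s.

γ = 1/√(1 − 0.8392²) = 1.83883
Dilated lifetime: Δt = γτ₀ = 1.83883 × 7.308 μs = 13.4382 μs
d = vΔt = 0.8392c × 13.4382 μs = 2.51592×10^8 m/s × 1.34382×10^-5 s = 3381 m

d ≈ 3381 m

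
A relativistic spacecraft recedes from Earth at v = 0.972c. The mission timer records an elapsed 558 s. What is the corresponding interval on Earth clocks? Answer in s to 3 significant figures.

γ = 1/√(1 − 0.972²) = 4.2557
Time dilation: Δt = γτ₀ = 4.2557 × 558 s = 2370 s

Δt ≈ 2370 s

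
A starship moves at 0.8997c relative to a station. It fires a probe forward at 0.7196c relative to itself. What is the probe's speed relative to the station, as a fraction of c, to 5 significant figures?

u ≈ 0.98293c

Relativistic velocity addition: u = (u' + v)/(1 + u'v/c²)
= (0.7196 + 0.8997)/(1 + 0.7196×0.8997) = 1.6193/1.647424 = 0.98293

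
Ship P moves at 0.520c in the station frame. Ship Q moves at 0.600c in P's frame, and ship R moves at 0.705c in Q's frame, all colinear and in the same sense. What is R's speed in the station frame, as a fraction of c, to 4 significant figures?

Compose boost 2: (0.600 + 0.520)/(1 + 0.600×0.520) = 1.120/1.31200 = 0.853659
Compose boost 3: (0.705 + 0.853659)/(1 + 0.705×0.853659) = 1.55866/1.60183 = 0.9730

u ≈ 0.9730c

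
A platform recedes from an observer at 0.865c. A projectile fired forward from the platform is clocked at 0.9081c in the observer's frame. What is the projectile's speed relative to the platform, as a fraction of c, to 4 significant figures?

Inverse velocity addition: u' = (u − v)/(1 − uv/c²)
= (0.9081 − 0.865)/(1 − 0.9081×0.865) = 0.04310/0.214494 = 0.2009

u' ≈ 0.2009c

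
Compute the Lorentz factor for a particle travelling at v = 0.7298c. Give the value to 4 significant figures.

γ ≈ 1.463

γ = 1/√(1 − β²) = 1/√(1 − 0.7298²) = 1/√(0.467392) = 1.463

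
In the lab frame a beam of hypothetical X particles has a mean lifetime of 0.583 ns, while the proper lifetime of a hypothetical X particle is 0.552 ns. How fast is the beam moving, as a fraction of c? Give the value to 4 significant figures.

β ≈ 0.3217

γ = Δt/τ₀ = 0.583/0.552 = 1.05616
β = √(1 − 1/γ²) = √(1 − 1/1.05616²) = 0.3217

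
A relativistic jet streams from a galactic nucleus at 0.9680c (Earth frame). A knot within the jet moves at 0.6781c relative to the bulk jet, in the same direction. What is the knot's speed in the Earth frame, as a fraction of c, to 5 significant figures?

u ≈ 0.99378c

Relativistic velocity addition: u = (u' + v)/(1 + u'v/c²)
= (0.6781 + 0.9680)/(1 + 0.6781×0.9680) = 1.6461/1.656401 = 0.99378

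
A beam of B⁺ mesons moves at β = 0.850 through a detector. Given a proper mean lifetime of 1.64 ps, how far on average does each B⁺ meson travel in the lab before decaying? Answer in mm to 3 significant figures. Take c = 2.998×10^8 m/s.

d ≈ 0.793 mm

γ = 1/√(1 − 0.850²) = 1.8983
Dilated lifetime: Δt = γτ₀ = 1.8983 × 1.64 ps = 3.1132 ps
d = vΔt = 0.850c × 3.1132 ps = 2.5483×10^8 m/s × 3.1132×10^-12 s = 0.793 mm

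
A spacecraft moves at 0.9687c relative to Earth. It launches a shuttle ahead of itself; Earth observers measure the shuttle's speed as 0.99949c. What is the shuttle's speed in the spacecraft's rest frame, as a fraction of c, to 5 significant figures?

u' ≈ 0.96842c

Inverse velocity addition: u' = (u − v)/(1 − uv/c²)
= (0.99949 − 0.9687)/(1 − 0.99949×0.9687) = 0.030790/0.03179404 = 0.96842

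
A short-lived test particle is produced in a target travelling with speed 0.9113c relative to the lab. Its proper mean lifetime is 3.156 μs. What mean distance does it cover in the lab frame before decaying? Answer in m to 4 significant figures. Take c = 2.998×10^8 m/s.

d ≈ 2094 m

γ = 1/√(1 − 0.9113²) = 2.42870
Dilated lifetime: Δt = γτ₀ = 2.42870 × 3.156 μs = 7.66498 μs
d = vΔt = 0.9113c × 7.66498 μs = 2.73208×10^8 m/s × 7.66498×10^-6 s = 2094 m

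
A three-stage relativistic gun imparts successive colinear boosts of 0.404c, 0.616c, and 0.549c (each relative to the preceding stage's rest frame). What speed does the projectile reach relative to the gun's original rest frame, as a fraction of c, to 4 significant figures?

Compose boost 2: (0.616 + 0.404)/(1 + 0.616×0.404) = 1.020/1.24886 = 0.816742
Compose boost 3: (0.549 + 0.816742)/(1 + 0.549×0.816742) = 1.36574/1.44839 = 0.9429

u ≈ 0.9429c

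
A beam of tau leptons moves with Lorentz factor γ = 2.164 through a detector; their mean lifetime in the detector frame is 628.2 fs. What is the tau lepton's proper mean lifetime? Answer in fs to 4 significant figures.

γ = 2.164 (given)
Proper time: τ₀ = Δt/γ = 628.2/2.164 = 290.3 fs

τ₀ ≈ 290.3 fs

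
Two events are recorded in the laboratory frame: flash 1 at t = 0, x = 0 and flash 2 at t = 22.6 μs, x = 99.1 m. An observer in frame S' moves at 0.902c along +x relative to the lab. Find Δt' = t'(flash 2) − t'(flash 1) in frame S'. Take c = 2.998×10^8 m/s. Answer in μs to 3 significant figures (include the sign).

γ = 1/√(1 − 0.902²) = 2.3162
Δt' = γ(Δt − vΔx/c²) = 2.3162 × (22.6 μs − 0.902×99.1 m / (2.998×10^8 m/s))
= 2.3162 × (22.302 μs) = 51.7 μs

Δt' ≈ 51.7 μs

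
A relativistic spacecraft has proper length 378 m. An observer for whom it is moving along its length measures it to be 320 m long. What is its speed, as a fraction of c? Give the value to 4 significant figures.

γ = L₀/L = 378/320 = 1.18125
β = √(1 − 1/γ²) = 0.5323

β ≈ 0.5323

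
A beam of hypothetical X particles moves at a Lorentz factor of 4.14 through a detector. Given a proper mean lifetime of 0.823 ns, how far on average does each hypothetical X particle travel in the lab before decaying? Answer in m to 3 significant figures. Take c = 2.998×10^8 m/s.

β = √(1 − 1/γ²) = √(1 − 1/4.14²) = 0.97039
Dilated lifetime: Δt = γτ₀ = 4.14 × 0.823 ns = 3.4072 ns
d = vΔt = 0.97039c × 3.4072 ns = 2.9092×10^8 m/s × 3.4072×10^-9 s = 0.991 m

d ≈ 0.991 m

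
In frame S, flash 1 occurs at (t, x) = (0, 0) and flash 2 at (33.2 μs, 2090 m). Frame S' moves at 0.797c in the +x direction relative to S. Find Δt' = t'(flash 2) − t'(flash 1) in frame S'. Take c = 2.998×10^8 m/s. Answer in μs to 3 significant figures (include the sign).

Δt' ≈ 45.8 μs

γ = 1/√(1 − 0.797²) = 1.6557
Δt' = γ(Δt − vΔx/c²) = 1.6557 × (33.2 μs − 0.797×2090 m / (2.998×10^8 m/s))
= 1.6557 × (27.644 μs) = 45.8 μs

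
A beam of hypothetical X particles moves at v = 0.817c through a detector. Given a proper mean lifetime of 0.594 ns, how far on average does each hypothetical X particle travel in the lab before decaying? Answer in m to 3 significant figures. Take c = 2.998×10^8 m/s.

d ≈ 0.252 m

γ = 1/√(1 − 0.817²) = 1.7342
Dilated lifetime: Δt = γτ₀ = 1.7342 × 0.594 ns = 1.0301 ns
d = vΔt = 0.817c × 1.0301 ns = 2.4494×10^8 m/s × 1.0301×10^-9 s = 0.252 m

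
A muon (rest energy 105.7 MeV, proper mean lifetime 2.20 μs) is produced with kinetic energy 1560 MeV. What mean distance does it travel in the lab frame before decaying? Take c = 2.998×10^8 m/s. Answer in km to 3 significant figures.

γ = 1 + K/(m₀c²) = 1 + 1560/105.7 = 15.759
β = √(1 − 1/γ²) = 0.99798
Dilated lifetime: γτ₀ = 15.759 × 2.20 μs = 34.669 μs
d = βc·γτ₀ = 0.99798 × (2.998×10^8 m/s) × 3.4669×10^-5 s = 10.4 km

d ≈ 10.4 km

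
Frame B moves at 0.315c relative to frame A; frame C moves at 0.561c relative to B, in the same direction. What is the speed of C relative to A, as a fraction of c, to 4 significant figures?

u ≈ 0.7444c

Compose boost 2: (0.561 + 0.315)/(1 + 0.561×0.315) = 0.8760/1.17671 = 0.7444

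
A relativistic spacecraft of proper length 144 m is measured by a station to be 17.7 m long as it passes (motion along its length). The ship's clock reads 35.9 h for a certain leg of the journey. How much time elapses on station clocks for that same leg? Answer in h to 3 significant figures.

Length contraction ⇒ γ = L₀/L = 144/17.7 = 8.1356
Time dilation: Δt = γτ₀ = 8.1356 × 35.9 h = 292 h

Δt ≈ 292 h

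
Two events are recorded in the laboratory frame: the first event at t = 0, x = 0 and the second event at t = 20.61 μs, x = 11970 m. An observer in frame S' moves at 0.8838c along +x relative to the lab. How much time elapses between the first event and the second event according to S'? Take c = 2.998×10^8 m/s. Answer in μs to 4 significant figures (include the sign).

γ = 1/√(1 − 0.8838²) = 2.13737
Δt' = γ(Δt − vΔx/c²) = 2.13737 × (20.61 μs − 0.8838×11970 m / (2.998×10^8 m/s))
= 2.13737 × (-14.6771 μs) = -31.37 μs

Δt' ≈ -31.37 μs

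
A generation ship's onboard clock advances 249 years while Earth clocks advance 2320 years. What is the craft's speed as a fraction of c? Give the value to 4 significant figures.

β ≈ 0.9942

γ = Δt/τ₀ = 2320/249 = 9.31727
β = √(1 − 1/γ²) = √(1 − 1/9.31727²) = 0.9942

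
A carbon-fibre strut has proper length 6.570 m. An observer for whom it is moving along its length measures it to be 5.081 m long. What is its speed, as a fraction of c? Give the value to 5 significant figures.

β ≈ 0.63396

γ = L₀/L = 6.570/5.081 = 1.293053
β = √(1 − 1/γ²) = 0.63396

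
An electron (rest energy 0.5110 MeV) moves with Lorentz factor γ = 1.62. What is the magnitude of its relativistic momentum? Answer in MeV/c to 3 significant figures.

p ≈ 0.651 MeV/c

β = √(1 − 1/γ²) = √(1 − 1/1.62²) = 0.78674
p = γβm₀c = 1.62 × 0.78674 × 0.5110 MeV/c = 0.651 MeV/c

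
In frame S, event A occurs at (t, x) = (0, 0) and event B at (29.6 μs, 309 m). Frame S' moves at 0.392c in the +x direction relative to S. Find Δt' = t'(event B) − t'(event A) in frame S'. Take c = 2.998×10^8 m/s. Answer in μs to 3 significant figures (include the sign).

Δt' ≈ 31.7 μs

γ = 1/√(1 − 0.392²) = 1.0870
Δt' = γ(Δt − vΔx/c²) = 1.0870 × (29.6 μs − 0.392×309 m / (2.998×10^8 m/s))
= 1.0870 × (29.196 μs) = 31.7 μs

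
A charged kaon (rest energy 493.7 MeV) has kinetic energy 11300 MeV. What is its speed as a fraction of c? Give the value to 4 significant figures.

γ = 1 + K/(m₀c²) = 1 + 11300/493.7 = 23.8884
β = √(1 − 1/γ²) = 0.9991

β ≈ 0.9991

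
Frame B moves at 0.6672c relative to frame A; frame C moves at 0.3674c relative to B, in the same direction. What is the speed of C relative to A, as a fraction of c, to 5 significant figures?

Compose boost 2: (0.3674 + 0.6672)/(1 + 0.3674×0.6672) = 1.0346/1.245129 = 0.83092

u ≈ 0.83092c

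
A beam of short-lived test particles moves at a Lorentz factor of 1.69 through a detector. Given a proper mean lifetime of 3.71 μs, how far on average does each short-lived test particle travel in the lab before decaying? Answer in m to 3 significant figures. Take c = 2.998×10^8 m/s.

d ≈ 1520 m

β = √(1 − 1/γ²) = √(1 − 1/1.69²) = 0.80615
Dilated lifetime: Δt = γτ₀ = 1.69 × 3.71 μs = 6.2699 μs
d = vΔt = 0.80615c × 6.2699 μs = 2.4168×10^8 m/s × 6.2699×10^-6 s = 1520 m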